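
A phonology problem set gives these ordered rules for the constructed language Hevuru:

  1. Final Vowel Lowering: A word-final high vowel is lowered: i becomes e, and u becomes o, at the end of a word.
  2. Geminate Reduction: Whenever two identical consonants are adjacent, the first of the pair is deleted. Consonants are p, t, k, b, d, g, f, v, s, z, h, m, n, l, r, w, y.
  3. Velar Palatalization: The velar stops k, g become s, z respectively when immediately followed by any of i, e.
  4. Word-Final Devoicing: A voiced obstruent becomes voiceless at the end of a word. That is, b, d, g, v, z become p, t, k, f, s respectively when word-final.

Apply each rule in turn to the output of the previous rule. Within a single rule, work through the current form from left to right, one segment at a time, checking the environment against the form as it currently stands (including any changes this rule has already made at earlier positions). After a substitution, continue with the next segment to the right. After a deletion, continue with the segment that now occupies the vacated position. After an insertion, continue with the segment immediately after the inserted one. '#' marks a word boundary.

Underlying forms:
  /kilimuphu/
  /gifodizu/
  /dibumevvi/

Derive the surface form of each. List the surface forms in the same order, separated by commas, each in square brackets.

[silimupho], [zifodizo], [dibumeve]

/kilimuphu/:
  1 Final Vowel Lowering: [kilimuphu] → [kilimupho]
  2 Geminate Reduction: no change — [kilimupho]
  3 Velar Palatalization: [kilimupho] → [silimupho]
  4 Word-Final Devoicing: no change — [silimupho]
/gifodizu/:
  1 Final Vowel Lowering: [gifodizu] → [gifodizo]
  2 Geminate Reduction: no change — [gifodizo]
  3 Velar Palatalization: [gifodizo] → [zifodizo]
  4 Word-Final Devoicing: no change — [zifodizo]
/dibumevvi/:
  1 Final Vowel Lowering: [dibumevvi] → [dibumevve]
  2 Geminate Reduction: [dibumevve] → [dibumeve]
  3 Velar Palatalization: no change — [dibumeve]
  4 Word-Final Devoicing: no change — [dibumeve]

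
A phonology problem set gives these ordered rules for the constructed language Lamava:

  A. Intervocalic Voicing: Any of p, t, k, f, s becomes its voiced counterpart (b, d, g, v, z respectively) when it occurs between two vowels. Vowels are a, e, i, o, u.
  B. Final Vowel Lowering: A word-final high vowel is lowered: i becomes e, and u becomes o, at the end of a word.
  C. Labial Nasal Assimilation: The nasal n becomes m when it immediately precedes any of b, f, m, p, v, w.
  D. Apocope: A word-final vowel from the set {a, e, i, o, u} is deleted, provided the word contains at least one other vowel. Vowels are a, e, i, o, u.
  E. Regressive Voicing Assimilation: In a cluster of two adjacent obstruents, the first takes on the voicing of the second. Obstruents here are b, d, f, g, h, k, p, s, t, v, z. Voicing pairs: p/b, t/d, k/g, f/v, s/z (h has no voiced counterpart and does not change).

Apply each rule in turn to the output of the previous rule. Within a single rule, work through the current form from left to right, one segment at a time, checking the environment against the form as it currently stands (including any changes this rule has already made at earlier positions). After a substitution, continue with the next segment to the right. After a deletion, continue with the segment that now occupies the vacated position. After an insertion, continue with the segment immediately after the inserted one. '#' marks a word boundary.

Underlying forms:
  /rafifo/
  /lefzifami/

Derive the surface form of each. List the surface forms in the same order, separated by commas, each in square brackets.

[raviv], [levzivam]

/rafifo/:
  A Intervocalic Voicing: [rafifo] → [ravivo]
  B Final Vowel Lowering: no change — [ravivo]
  C Labial Nasal Assimilation: no change — [ravivo]
  D Apocope: [ravivo] → [raviv]
  E Regressive Voicing Assimilation: no change — [raviv]
/lefzifami/:
  A Intervocalic Voicing: [lefzifami] → [lefzivami]
  B Final Vowel Lowering: [lefzivami] → [lefzivame]
  C Labial Nasal Assimilation: no change — [lefzivame]
  D Apocope: [lefzivame] → [lefzivam]
  E Regressive Voicing Assimilation: [lefzivam] → [levzivam]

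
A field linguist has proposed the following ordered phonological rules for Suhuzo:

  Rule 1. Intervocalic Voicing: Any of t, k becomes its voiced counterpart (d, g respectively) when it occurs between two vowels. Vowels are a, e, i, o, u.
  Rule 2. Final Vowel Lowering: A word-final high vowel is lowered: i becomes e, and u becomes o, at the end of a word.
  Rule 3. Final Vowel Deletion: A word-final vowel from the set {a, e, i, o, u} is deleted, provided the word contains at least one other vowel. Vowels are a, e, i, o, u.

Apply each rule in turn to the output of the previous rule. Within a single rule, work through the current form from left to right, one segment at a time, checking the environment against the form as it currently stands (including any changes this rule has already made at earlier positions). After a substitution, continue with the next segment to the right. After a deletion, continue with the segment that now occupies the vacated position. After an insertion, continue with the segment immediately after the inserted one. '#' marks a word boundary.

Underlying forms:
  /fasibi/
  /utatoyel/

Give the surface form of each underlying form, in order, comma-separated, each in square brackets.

[fasib], [udadoyel]

/fasibi/:
  Rule 1 Intervocalic Voicing: no change — [fasibi]
  Rule 2 Final Vowel Lowering: [fasibi] → [fasibe]
  Rule 3 Final Vowel Deletion: [fasibe] → [fasib]
/utatoyel/:
  Rule 1 Intervocalic Voicing: [utatoyel] → [udadoyel]
  Rule 2 Final Vowel Lowering: no change — [udadoyel]
  Rule 3 Final Vowel Deletion: no change — [udadoyel]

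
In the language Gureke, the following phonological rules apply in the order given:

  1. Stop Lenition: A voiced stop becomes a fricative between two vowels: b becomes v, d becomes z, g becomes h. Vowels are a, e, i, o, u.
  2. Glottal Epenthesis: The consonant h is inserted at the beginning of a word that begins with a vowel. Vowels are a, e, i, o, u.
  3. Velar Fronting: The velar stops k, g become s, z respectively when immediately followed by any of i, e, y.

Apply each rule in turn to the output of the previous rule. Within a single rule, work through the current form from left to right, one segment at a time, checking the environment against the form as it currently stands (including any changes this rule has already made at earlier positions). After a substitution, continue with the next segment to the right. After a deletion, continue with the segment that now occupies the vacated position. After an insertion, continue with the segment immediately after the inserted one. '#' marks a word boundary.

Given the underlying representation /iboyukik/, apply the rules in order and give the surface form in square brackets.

1 Stop Lenition: [iboyukik] → [ivoyukik]
2 Glottal Epenthesis: [ivoyukik] → [hivoyukik]
3 Velar Fronting: [hivoyukik] → [hivoyusik]

[hivoyusik]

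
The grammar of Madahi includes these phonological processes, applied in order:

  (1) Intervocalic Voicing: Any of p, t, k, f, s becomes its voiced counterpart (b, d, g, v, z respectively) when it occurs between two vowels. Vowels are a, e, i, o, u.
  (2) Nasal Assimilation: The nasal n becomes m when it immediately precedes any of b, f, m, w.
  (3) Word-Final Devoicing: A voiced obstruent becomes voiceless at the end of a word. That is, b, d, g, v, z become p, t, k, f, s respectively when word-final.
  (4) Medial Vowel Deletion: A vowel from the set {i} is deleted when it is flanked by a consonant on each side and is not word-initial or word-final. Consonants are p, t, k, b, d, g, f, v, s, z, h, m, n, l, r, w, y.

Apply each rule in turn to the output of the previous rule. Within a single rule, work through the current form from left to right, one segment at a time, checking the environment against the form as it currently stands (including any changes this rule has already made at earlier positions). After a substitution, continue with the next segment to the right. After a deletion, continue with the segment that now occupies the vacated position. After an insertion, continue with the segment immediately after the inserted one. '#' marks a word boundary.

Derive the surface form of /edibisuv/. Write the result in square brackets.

[edbzuf]

(1) Intervocalic Voicing: [edibisuv] → [edibizuv]
(2) Nasal Assimilation: no change — [edibizuv]
(3) Word-Final Devoicing: [edibizuv] → [edibizuf]
(4) Medial Vowel Deletion: [edibizuf] → [edbzuf]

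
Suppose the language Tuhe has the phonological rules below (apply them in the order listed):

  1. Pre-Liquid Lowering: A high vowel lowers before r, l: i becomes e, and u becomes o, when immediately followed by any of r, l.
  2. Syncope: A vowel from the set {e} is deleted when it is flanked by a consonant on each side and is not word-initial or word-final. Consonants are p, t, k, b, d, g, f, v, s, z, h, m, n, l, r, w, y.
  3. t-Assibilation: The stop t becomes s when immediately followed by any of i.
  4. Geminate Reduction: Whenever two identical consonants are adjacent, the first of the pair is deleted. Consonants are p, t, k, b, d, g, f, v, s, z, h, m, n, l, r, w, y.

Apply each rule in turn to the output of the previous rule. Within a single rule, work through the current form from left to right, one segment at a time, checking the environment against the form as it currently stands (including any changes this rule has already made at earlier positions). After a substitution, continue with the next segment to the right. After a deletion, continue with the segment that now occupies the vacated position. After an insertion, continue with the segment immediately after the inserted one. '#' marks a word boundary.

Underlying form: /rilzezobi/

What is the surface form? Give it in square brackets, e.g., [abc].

1 Pre-Liquid Lowering: [rilzezobi] → [relzezobi]
2 Syncope: [relzezobi] → [rlzzobi]
3 t-Assibilation: no change — [rlzzobi]
4 Geminate Reduction: [rlzzobi] → [rlzobi]

[rlzobi]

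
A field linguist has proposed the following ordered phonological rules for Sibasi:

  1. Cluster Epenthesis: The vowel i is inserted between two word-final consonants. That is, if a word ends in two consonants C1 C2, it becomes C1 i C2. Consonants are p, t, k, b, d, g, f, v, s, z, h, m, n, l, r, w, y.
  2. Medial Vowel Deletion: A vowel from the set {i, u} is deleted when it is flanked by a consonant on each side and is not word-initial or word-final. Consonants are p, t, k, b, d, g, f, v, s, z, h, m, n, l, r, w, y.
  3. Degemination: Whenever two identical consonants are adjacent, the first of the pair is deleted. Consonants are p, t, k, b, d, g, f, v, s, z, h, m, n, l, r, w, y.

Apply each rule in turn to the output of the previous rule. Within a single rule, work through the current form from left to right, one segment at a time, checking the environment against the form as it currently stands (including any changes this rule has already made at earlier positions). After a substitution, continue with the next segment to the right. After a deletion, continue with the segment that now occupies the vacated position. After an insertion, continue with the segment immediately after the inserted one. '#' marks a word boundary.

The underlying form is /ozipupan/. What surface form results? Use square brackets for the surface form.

[ozpan]

1 Cluster Epenthesis: no change — [ozipupan]
2 Medial Vowel Deletion: [ozipupan] → [ozppan]
3 Degemination: [ozppan] → [ozpan]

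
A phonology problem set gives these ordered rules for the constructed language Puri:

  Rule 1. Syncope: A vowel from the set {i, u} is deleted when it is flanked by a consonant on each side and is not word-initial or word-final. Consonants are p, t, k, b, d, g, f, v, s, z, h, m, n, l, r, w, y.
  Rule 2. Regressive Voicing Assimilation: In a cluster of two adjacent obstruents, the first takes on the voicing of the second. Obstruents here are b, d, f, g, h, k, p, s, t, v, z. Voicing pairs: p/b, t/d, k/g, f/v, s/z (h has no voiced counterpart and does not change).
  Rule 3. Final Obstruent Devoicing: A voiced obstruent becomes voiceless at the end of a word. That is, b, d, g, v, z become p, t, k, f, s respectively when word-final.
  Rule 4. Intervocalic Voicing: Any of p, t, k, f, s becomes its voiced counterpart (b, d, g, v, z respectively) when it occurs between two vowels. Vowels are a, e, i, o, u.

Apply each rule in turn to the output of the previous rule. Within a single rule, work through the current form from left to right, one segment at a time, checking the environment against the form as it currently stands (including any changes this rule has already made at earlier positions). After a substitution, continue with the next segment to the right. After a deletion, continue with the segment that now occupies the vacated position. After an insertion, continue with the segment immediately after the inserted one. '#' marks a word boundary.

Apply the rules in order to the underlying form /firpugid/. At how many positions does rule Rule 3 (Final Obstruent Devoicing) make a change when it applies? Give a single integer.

1

Rule 1 Syncope: [firpugid] → [frpgd]
Rule 2 Regressive Voicing Assimilation: [frpgd] → [frbgd]
Rule 3 Final Obstruent Devoicing: [frbgd] → [frbgt]
Rule 4 Intervocalic Voicing: no change — [frbgt]
Rule Rule 3 changed 1 position(s).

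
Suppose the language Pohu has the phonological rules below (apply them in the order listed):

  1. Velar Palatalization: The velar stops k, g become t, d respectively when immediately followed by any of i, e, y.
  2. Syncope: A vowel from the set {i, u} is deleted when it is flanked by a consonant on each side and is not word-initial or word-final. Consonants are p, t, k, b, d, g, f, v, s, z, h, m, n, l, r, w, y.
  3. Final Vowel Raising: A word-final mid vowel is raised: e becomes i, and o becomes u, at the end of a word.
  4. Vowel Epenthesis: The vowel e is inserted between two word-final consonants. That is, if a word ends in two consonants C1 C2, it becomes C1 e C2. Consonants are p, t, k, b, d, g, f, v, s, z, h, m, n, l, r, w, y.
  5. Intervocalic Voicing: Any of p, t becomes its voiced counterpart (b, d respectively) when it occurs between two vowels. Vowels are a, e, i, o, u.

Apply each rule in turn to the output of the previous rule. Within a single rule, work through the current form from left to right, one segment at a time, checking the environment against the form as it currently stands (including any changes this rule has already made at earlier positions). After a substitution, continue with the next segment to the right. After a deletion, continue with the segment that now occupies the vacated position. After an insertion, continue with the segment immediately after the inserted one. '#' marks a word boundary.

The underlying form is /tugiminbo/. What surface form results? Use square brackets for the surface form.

[tdmnbu]

1 Velar Palatalization: [tugiminbo] → [tudiminbo]
2 Syncope: [tudiminbo] → [tdmnbo]
3 Final Vowel Raising: [tdmnbo] → [tdmnbu]
4 Vowel Epenthesis: no change — [tdmnbu]
5 Intervocalic Voicing: no change — [tdmnbu]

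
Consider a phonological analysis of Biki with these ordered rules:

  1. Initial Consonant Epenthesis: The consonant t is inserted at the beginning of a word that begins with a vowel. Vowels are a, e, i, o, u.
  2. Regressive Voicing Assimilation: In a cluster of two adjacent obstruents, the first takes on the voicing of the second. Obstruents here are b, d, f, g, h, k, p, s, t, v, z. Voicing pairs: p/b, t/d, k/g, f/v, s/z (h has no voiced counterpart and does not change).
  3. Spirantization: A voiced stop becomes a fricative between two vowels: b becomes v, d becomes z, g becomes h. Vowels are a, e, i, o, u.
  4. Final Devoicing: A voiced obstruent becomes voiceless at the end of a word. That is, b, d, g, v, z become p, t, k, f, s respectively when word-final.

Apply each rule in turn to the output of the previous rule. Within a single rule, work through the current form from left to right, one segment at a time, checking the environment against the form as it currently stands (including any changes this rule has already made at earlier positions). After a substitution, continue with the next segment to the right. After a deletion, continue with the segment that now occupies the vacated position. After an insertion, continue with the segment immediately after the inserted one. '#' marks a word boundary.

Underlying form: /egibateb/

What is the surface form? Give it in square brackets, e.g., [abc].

[tehivatep]

1 Initial Consonant Epenthesis: [egibateb] → [tegibateb]
2 Regressive Voicing Assimilation: no change — [tegibateb]
3 Spirantization: [tegibateb] → [tehivateb]
4 Final Devoicing: [tehivateb] → [tehivatep]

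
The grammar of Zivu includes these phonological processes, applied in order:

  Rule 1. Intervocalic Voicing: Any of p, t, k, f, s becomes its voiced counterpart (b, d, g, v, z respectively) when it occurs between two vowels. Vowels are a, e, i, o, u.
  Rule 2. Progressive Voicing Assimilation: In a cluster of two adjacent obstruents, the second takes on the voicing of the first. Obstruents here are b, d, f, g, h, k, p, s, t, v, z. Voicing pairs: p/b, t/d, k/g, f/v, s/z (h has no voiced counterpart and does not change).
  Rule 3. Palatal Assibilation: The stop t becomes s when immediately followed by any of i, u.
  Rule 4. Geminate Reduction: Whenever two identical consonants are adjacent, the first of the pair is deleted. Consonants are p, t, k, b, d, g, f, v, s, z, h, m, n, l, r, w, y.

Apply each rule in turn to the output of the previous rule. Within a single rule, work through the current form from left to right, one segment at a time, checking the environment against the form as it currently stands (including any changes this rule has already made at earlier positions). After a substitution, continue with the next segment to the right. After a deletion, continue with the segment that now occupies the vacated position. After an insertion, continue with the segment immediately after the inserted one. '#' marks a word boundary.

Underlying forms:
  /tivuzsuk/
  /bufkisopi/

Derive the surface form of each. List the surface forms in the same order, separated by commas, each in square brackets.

/tivuzsuk/:
  Rule 1 Intervocalic Voicing: no change — [tivuzsuk]
  Rule 2 Progressive Voicing Assimilation: [tivuzsuk] → [tivuzzuk]
  Rule 3 Palatal Assibilation: [tivuzzuk] → [sivuzzuk]
  Rule 4 Geminate Reduction: [sivuzzuk] → [sivuzuk]
/bufkisopi/:
  Rule 1 Intervocalic Voicing: [bufkisopi] → [bufkizobi]
  Rule 2 Progressive Voicing Assimilation: no change — [bufkizobi]
  Rule 3 Palatal Assibilation: no change — [bufkizobi]
  Rule 4 Geminate Reduction: no change — [bufkizobi]

[sivuzuk], [bufkizobi]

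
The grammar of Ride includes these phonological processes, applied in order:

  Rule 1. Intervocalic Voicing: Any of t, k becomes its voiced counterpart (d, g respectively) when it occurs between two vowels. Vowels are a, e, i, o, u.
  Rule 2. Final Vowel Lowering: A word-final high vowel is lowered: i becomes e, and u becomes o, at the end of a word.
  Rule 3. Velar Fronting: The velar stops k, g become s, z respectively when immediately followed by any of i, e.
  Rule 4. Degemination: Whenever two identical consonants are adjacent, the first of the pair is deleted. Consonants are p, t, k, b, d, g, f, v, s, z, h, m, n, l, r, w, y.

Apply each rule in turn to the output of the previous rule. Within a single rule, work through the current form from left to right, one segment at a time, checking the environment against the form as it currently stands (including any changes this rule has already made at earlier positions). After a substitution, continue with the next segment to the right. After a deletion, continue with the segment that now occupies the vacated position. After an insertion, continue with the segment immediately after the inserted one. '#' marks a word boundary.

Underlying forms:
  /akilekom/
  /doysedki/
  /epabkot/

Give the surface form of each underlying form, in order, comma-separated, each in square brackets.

[azilegom], [doysedse], [epabkot]

/akilekom/:
  Rule 1 Intervocalic Voicing: [akilekom] → [agilegom]
  Rule 2 Final Vowel Lowering: no change — [agilegom]
  Rule 3 Velar Fronting: [agilegom] → [azilegom]
  Rule 4 Degemination: no change — [azilegom]
/doysedki/:
  Rule 1 Intervocalic Voicing: no change — [doysedki]
  Rule 2 Final Vowel Lowering: [doysedki] → [doysedke]
  Rule 3 Velar Fronting: [doysedke] → [doysedse]
  Rule 4 Degemination: no change — [doysedse]
/epabkot/:
  Rule 1 Intervocalic Voicing: no change — [epabkot]
  Rule 2 Final Vowel Lowering: no change — [epabkot]
  Rule 3 Velar Fronting: no change — [epabkot]
  Rule 4 Degemination: no change — [epabkot]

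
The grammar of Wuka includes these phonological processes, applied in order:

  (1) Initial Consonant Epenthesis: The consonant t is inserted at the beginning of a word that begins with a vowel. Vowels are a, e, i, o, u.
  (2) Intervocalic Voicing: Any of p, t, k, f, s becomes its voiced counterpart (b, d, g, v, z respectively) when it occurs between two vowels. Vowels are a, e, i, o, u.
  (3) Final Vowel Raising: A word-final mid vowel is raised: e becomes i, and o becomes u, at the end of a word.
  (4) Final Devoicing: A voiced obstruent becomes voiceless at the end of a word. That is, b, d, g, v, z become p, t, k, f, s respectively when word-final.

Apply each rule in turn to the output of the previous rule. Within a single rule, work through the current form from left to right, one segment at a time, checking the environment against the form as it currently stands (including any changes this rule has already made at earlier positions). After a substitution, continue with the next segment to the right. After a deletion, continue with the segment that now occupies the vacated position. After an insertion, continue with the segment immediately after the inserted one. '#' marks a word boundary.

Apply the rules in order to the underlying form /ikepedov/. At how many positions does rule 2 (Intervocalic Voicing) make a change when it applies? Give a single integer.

(1) Initial Consonant Epenthesis: [ikepedov] → [tikepedov]
(2) Intervocalic Voicing: [tikepedov] → [tigebedov]
(3) Final Vowel Raising: no change — [tigebedov]
(4) Final Devoicing: [tigebedov] → [tigebedof]
Rule 2 changed 2 position(s).

2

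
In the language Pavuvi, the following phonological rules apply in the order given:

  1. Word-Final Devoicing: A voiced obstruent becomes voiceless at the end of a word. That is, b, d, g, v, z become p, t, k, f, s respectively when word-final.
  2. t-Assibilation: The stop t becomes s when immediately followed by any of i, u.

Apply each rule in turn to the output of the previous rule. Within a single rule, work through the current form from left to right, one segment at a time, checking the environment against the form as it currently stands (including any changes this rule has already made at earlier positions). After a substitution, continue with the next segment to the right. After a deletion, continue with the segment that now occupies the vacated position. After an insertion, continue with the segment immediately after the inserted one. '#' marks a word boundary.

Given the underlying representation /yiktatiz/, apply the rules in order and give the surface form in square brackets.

[yiktasis]

1 Word-Final Devoicing: [yiktatiz] → [yiktatis]
2 t-Assibilation: [yiktatis] → [yiktasis]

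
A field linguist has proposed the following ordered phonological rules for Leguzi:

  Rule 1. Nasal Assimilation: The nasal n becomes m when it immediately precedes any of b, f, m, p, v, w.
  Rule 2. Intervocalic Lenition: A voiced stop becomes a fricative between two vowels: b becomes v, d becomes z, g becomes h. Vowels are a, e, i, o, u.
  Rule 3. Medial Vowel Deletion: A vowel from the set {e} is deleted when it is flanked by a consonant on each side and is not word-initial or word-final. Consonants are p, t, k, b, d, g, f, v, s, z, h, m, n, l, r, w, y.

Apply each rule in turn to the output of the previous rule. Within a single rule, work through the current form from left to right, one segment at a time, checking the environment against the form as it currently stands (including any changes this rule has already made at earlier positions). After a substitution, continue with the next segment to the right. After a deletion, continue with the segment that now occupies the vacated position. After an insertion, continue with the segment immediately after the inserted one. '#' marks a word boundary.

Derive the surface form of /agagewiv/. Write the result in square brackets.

Rule 1 Nasal Assimilation: no change — [agagewiv]
Rule 2 Intervocalic Lenition: [agagewiv] → [ahahewiv]
Rule 3 Medial Vowel Deletion: [ahahewiv] → [ahahwiv]

[ahahwiv]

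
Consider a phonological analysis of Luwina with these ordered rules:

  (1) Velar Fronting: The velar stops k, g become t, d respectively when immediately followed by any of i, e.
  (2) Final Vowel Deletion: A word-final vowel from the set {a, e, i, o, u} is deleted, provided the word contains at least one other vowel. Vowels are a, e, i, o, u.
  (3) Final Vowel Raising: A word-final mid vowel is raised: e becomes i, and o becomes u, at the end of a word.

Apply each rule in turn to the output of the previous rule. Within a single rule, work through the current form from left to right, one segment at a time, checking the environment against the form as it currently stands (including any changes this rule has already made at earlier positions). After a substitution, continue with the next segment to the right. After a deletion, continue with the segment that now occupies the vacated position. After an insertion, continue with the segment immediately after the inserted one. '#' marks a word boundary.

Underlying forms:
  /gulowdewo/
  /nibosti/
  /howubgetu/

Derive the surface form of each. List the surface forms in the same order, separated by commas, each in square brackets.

[gulowdew], [nibost], [howubdet]

/gulowdewo/:
  (1) Velar Fronting: no change — [gulowdewo]
  (2) Final Vowel Deletion: [gulowdewo] → [gulowdew]
  (3) Final Vowel Raising: no change — [gulowdew]
/nibosti/:
  (1) Velar Fronting: no change — [nibosti]
  (2) Final Vowel Deletion: [nibosti] → [nibost]
  (3) Final Vowel Raising: no change — [nibost]
/howubgetu/:
  (1) Velar Fronting: [howubgetu] → [howubdetu]
  (2) Final Vowel Deletion: [howubdetu] → [howubdet]
  (3) Final Vowel Raising: no change — [howubdet]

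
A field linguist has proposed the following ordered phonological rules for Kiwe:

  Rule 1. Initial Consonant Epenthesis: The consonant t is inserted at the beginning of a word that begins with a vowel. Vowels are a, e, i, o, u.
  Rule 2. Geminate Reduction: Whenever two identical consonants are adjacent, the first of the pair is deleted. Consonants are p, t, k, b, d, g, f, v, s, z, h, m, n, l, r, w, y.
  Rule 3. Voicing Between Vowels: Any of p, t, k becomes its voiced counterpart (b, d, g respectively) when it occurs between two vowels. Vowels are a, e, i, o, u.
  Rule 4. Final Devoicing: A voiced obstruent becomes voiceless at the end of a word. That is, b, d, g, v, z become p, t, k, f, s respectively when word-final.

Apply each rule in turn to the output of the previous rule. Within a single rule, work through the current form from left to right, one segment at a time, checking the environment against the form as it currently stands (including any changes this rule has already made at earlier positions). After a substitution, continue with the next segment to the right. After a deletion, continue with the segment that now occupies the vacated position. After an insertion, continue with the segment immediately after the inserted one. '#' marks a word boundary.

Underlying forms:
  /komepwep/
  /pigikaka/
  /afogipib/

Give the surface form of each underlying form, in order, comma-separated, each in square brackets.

[komepwep], [pigigaga], [tafogibip]

/komepwep/:
  Rule 1 Initial Consonant Epenthesis: no change — [komepwep]
  Rule 2 Geminate Reduction: no change — [komepwep]
  Rule 3 Voicing Between Vowels: no change — [komepwep]
  Rule 4 Final Devoicing: no change — [komepwep]
/pigikaka/:
  Rule 1 Initial Consonant Epenthesis: no change — [pigikaka]
  Rule 2 Geminate Reduction: no change — [pigikaka]
  Rule 3 Voicing Between Vowels: [pigikaka] → [pigigaga]
  Rule 4 Final Devoicing: no change — [pigigaga]
/afogipib/:
  Rule 1 Initial Consonant Epenthesis: [afogipib] → [tafogipib]
  Rule 2 Geminate Reduction: no change — [tafogipib]
  Rule 3 Voicing Between Vowels: [tafogipib] → [tafogibib]
  Rule 4 Final Devoicing: [tafogibib] → [tafogibip]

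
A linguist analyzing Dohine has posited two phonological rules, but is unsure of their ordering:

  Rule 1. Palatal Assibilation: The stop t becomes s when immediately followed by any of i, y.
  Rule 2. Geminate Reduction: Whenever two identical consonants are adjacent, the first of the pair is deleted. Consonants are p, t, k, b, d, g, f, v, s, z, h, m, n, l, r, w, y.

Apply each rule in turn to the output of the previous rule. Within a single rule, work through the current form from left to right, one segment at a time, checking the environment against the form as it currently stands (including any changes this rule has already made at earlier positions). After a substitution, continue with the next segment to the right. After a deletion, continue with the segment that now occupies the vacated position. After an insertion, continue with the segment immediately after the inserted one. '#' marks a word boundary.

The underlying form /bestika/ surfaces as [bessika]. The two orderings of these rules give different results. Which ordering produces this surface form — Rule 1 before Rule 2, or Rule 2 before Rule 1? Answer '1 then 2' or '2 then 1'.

Order 1 then 2:
  1 Palatal Assibilation: [bestika] → [bessika]
  2 Geminate Reduction: [bessika] → [besika]
  result: [besika]
Order 2 then 1:
  2 Geminate Reduction: no change — [bestika]
  1 Palatal Assibilation: [bestika] → [bessika]
  result: [bessika]

2 then 1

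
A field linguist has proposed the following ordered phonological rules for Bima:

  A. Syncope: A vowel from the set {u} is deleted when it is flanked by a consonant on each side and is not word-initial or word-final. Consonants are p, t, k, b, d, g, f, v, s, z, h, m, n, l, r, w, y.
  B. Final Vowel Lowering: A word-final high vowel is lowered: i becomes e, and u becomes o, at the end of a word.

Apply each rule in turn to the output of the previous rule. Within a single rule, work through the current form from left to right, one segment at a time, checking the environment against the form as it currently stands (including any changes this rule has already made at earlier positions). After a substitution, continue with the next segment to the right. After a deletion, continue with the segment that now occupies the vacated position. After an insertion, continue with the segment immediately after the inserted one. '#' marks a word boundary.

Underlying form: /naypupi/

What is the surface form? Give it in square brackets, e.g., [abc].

[nayppe]

A Syncope: [naypupi] → [nayppi]
B Final Vowel Lowering: [nayppi] → [nayppe]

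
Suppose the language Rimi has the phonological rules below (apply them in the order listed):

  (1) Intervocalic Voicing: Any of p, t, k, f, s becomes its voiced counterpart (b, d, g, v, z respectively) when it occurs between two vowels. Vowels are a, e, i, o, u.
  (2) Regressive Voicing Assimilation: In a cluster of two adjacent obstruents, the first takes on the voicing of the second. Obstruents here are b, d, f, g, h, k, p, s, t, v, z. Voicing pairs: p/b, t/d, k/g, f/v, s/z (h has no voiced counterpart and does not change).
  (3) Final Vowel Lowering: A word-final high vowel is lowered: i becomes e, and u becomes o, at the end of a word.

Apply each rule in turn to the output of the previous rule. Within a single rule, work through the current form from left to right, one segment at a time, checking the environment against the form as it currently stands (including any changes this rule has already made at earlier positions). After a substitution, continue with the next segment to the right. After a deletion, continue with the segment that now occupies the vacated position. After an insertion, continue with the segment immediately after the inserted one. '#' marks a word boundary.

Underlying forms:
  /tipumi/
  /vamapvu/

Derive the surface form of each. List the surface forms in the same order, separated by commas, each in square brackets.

[tibume], [vamabvo]

/tipumi/:
  (1) Intervocalic Voicing: [tipumi] → [tibumi]
  (2) Regressive Voicing Assimilation: no change — [tibumi]
  (3) Final Vowel Lowering: [tibumi] → [tibume]
/vamapvu/:
  (1) Intervocalic Voicing: no change — [vamapvu]
  (2) Regressive Voicing Assimilation: [vamapvu] → [vamabvu]
  (3) Final Vowel Lowering: [vamabvu] → [vamabvo]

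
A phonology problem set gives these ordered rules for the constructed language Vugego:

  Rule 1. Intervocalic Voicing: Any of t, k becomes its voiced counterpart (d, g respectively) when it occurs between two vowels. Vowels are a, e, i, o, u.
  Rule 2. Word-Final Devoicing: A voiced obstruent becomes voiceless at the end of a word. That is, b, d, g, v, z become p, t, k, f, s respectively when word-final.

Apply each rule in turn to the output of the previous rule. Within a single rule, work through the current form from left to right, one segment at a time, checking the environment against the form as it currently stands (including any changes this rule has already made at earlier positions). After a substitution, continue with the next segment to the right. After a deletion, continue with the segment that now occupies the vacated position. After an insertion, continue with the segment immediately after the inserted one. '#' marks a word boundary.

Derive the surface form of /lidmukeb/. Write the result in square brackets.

Rule 1 Intervocalic Voicing: [lidmukeb] → [lidmugeb]
Rule 2 Word-Final Devoicing: [lidmugeb] → [lidmugep]

[lidmugep]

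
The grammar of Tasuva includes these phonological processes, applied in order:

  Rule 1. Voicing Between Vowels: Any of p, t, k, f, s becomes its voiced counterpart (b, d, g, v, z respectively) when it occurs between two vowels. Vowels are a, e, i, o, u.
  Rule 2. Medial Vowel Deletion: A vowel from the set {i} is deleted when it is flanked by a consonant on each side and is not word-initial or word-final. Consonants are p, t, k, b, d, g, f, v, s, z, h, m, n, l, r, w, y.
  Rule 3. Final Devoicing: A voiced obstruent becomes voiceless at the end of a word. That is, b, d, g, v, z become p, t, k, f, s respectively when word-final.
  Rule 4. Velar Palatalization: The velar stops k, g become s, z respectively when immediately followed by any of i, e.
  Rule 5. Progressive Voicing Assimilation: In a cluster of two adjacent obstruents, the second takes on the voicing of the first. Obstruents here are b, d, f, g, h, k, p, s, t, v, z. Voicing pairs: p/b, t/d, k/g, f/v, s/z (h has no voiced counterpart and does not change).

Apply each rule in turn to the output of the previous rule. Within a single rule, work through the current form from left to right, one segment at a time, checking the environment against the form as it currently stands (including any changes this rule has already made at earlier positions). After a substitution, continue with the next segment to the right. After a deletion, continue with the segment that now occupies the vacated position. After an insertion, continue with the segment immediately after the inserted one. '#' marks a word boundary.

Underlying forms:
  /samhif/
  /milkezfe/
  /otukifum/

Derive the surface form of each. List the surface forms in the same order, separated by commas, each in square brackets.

/samhif/:
  Rule 1 Voicing Between Vowels: no change — [samhif]
  Rule 2 Medial Vowel Deletion: [samhif] → [samhf]
  Rule 3 Final Devoicing: no change — [samhf]
  Rule 4 Velar Palatalization: no change — [samhf]
  Rule 5 Progressive Voicing Assimilation: no change — [samhf]
/milkezfe/:
  Rule 1 Voicing Between Vowels: no change — [milkezfe]
  Rule 2 Medial Vowel Deletion: [milkezfe] → [mlkezfe]
  Rule 3 Final Devoicing: no change — [mlkezfe]
  Rule 4 Velar Palatalization: [mlkezfe] → [mlsezfe]
  Rule 5 Progressive Voicing Assimilation: [mlsezfe] → [mlsezve]
/otukifum/:
  Rule 1 Voicing Between Vowels: [otukifum] → [odugivum]
  Rule 2 Medial Vowel Deletion: [odugivum] → [odugvum]
  Rule 3 Final Devoicing: no change — [odugvum]
  Rule 4 Velar Palatalization: no change — [odugvum]
  Rule 5 Progressive Voicing Assimilation: no change — [odugvum]

[samhf], [mlsezve], [odugvum]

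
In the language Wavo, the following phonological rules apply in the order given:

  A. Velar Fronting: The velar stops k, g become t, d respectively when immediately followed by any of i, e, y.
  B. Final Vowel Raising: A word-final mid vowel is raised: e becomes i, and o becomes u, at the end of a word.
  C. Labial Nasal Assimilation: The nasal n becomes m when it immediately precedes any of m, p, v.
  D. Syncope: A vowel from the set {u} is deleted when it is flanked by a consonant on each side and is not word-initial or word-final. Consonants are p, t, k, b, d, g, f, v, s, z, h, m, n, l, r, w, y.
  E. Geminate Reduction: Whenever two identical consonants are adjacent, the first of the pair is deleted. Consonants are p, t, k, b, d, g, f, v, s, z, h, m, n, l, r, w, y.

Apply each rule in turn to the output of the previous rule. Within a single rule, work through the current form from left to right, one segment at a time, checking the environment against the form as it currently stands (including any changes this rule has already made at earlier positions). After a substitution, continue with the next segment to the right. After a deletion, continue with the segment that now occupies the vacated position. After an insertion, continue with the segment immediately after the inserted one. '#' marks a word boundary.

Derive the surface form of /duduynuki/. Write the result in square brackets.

A Velar Fronting: [duduynuki] → [duduynuti]
B Final Vowel Raising: no change — [duduynuti]
C Labial Nasal Assimilation: no change — [duduynuti]
D Syncope: [duduynuti] → [ddynti]
E Geminate Reduction: [ddynti] → [dynti]

[dynti]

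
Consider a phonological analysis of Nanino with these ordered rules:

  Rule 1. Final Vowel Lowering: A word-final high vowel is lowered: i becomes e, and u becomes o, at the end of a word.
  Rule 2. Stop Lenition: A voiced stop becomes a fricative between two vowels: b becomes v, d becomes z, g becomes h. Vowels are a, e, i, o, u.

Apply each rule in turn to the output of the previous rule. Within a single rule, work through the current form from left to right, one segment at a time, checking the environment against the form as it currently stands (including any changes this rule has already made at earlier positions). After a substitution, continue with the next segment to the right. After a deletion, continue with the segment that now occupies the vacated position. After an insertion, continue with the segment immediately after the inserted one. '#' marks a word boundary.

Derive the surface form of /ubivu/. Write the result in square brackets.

[uvivo]

Rule 1 Final Vowel Lowering: [ubivu] → [ubivo]
Rule 2 Stop Lenition: [ubivo] → [uvivo]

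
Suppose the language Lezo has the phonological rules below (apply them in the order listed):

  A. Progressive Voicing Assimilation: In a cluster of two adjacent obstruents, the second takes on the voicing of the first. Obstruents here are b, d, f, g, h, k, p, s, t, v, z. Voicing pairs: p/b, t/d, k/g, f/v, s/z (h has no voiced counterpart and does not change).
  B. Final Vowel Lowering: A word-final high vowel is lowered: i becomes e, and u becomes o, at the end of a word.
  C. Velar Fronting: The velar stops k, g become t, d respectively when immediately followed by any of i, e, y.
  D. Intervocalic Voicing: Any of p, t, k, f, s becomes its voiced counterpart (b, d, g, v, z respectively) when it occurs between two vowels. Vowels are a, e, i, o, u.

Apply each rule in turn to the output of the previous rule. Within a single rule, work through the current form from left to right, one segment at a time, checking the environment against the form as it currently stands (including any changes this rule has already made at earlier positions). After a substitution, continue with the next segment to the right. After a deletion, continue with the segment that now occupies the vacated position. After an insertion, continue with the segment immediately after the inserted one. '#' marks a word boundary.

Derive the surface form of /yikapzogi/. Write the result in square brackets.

A Progressive Voicing Assimilation: [yikapzogi] → [yikapsogi]
B Final Vowel Lowering: [yikapsogi] → [yikapsoge]
C Velar Fronting: [yikapsoge] → [yikapsode]
D Intervocalic Voicing: [yikapsode] → [yigapsode]

[yigapsode]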